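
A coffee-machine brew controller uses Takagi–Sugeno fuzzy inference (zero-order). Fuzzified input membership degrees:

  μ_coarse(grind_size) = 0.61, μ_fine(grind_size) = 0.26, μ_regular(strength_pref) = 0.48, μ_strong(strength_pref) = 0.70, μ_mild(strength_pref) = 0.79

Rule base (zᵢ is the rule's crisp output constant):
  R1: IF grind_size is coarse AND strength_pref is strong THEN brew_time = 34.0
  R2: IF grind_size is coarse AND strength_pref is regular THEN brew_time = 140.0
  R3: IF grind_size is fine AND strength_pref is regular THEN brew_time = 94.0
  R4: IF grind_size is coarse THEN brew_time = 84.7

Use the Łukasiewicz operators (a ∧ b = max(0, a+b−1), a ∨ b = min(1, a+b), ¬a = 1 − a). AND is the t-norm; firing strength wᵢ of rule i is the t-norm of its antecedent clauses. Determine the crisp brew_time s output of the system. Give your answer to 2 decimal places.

74.07

R1 (z=34.0): coarse=0.61, strong=0.70; AND[max(0, a+b−1)] → w = 0.31
R2 (z=140.0): coarse=0.61, regular=0.48; AND[max(0, a+b−1)] → w = 0.09
R3 (z=94.0): fine=0.26, regular=0.48; AND[max(0, a+b−1)] → w = 0.00
R4 (z=84.7): coarse=0.61 → w = 0.61
Weighted average = (0.31·34.0 + 0.09·140.0 + 0.00·94.0 + 0.61·84.7) / (0.31 + 0.09 + 0.00 + 0.61)
  = 74.8070 / 1.0100 = 74.07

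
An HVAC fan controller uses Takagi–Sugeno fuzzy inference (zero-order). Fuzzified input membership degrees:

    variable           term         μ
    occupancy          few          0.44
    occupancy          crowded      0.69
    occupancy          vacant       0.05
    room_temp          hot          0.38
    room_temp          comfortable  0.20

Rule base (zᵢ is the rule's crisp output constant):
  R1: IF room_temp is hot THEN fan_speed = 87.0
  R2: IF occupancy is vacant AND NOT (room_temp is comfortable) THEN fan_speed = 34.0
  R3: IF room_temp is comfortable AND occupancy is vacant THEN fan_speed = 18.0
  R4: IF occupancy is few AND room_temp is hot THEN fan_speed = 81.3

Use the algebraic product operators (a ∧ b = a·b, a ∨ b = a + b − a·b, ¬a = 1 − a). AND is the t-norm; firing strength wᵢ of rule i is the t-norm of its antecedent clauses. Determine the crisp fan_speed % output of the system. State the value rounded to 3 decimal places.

80.699

R1 (z=87.0): hot=0.38 → w = 0.3800
R2 (z=34.0): vacant=0.05, ¬comfortable=1−0.20=0.80; AND[a·b] → w = 0.0400
R3 (z=18.0): comfortable=0.20, vacant=0.05; AND[a·b] → w = 0.0100
R4 (z=81.3): few=0.44, hot=0.38; AND[a·b] → w = 0.1672
Weighted average = (0.3800·87.0 + 0.0400·34.0 + 0.0100·18.0 + 0.1672·81.3) / (0.3800 + 0.0400 + 0.0100 + 0.1672)
  = 48.1934 / 0.5972 = 80.699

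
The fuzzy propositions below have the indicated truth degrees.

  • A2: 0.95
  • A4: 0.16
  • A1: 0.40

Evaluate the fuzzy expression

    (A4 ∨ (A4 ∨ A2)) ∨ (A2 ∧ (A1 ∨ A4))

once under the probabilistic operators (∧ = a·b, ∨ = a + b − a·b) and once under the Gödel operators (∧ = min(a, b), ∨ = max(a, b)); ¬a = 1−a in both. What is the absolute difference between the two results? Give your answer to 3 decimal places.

0.031

Under probabilistic:
  A4 ∨ A2 = a + b − a·b on (0.1600, 0.9500) = 0.9580
  A4 ∨ (A4 ∨ A2) = a + b − a·b on (0.1600, 0.9580) = 0.9647
  A1 ∨ A4 = a + b − a·b on (0.4000, 0.1600) = 0.4960
  A2 ∧ (A1 ∨ A4) = a·b on (0.9500, 0.4960) = 0.4712
  (A4 ∨ (A4 ∨ A2)) ∨ (A2 ∧ (A1 ∨ A4)) = a + b − a·b on (0.9647, 0.4712) = 0.9813
  → value = 0.9813
Under Gödel:
  A4 ∨ A2 = max(a, b) on (0.16, 0.95) = 0.95
  A4 ∨ (A4 ∨ A2) = max(a, b) on (0.16, 0.95) = 0.95
  A1 ∨ A4 = max(a, b) on (0.40, 0.16) = 0.40
  A2 ∧ (A1 ∨ A4) = min(a, b) on (0.95, 0.40) = 0.40
  (A4 ∨ (A4 ∨ A2)) ∨ (A2 ∧ (A1 ∨ A4)) = max(a, b) on (0.95, 0.40) = 0.95
  → value = 0.9500
|0.9813 − 0.9500| = 0.031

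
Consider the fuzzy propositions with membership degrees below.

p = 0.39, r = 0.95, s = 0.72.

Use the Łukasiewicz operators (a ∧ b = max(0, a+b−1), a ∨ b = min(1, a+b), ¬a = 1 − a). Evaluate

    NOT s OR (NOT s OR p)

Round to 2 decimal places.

NOT s = 1 − 0.72 = 0.28
NOT s = 1 − 0.72 = 0.28
NOT s OR p = min(1, a+b) on (0.28, 0.39) = 0.67
NOT s OR (NOT s OR p) = min(1, a+b) on (0.28, 0.67) = 0.95

0.95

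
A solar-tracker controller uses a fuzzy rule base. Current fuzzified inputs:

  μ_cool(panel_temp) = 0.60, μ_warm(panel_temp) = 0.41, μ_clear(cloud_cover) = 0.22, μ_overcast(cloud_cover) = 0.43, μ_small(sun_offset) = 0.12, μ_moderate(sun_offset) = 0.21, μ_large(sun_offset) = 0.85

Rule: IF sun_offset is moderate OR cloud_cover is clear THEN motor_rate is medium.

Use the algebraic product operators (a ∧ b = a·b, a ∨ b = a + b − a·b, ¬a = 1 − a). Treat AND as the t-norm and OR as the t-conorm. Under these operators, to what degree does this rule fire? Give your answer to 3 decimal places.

firing strength: moderate=0.21, clear=0.22; OR[a + b − a·b] → w = 0.3838

0.384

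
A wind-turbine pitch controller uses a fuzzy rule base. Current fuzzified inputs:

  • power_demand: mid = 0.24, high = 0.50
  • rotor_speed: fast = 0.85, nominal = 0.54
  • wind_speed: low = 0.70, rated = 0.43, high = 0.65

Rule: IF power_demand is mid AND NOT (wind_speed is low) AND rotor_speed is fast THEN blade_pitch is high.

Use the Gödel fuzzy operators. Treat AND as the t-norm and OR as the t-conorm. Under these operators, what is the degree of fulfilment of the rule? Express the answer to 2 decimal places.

0.24

firing strength: mid=0.24, ¬low=1−0.70=0.30, fast=0.85; AND[min(a, b)] → w = 0.24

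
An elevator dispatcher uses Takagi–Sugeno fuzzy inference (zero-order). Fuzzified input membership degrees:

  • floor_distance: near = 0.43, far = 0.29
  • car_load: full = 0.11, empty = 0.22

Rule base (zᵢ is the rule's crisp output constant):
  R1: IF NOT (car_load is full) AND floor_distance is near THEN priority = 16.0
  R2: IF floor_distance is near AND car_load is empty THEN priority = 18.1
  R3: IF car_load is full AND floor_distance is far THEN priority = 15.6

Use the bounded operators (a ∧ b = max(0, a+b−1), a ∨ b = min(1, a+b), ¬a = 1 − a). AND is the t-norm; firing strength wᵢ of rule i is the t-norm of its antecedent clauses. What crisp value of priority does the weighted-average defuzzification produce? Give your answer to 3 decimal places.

R1 (z=16.0): ¬full=1−0.11=0.89, near=0.43; AND[max(0, a+b−1)] → w = 0.32
R2 (z=18.1): near=0.43, empty=0.22; AND[max(0, a+b−1)] → w = 0.00
R3 (z=15.6): full=0.11, far=0.29; AND[max(0, a+b−1)] → w = 0.00
Weighted average = (0.32·16.0 + 0.00·18.1 + 0.00·15.6) / (0.32 + 0.00 + 0.00)
  = 5.1200 / 0.3200 = 16.000

16.000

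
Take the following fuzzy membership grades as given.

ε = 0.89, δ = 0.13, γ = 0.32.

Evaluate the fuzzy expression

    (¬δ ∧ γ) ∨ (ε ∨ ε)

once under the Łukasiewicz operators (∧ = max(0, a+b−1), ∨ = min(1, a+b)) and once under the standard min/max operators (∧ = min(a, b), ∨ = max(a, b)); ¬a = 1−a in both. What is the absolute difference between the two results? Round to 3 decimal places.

0.110

Under Łukasiewicz:
  ¬δ = 1 − 0.13 = 0.87
  ¬δ ∧ γ = max(0, a+b−1) on (0.87, 0.32) = 0.19
  ε ∨ ε = min(1, a+b) on (0.89, 0.89) = 1.00
  (¬δ ∧ γ) ∨ (ε ∨ ε) = min(1, a+b) on (0.19, 1.00) = 1.00
  → value = 1.0000
Under standard min/max:
  ¬δ = 1 − 0.13 = 0.87
  ¬δ ∧ γ = min(a, b) on (0.87, 0.32) = 0.32
  ε ∨ ε = max(a, b) on (0.89, 0.89) = 0.89
  (¬δ ∧ γ) ∨ (ε ∨ ε) = max(a, b) on (0.32, 0.89) = 0.89
  → value = 0.8900
|1.0000 − 0.8900| = 0.110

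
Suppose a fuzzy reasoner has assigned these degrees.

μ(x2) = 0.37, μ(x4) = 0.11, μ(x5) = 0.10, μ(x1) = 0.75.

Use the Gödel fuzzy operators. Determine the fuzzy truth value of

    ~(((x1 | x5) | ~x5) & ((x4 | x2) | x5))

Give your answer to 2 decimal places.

0.63

x1 | x5 = max(a, b) on (0.75, 0.10) = 0.75
~x5 = 1 − 0.10 = 0.90
(x1 | x5) | ~x5 = max(a, b) on (0.75, 0.90) = 0.90
x4 | x2 = max(a, b) on (0.11, 0.37) = 0.37
(x4 | x2) | x5 = max(a, b) on (0.37, 0.10) = 0.37
((x1 | x5) | ~x5) & ((x4 | x2) | x5) = min(a, b) on (0.90, 0.37) = 0.37
~(((x1 | x5) | ~x5) & ((x4 | x2) | x5)) = 1 − 0.37 = 0.63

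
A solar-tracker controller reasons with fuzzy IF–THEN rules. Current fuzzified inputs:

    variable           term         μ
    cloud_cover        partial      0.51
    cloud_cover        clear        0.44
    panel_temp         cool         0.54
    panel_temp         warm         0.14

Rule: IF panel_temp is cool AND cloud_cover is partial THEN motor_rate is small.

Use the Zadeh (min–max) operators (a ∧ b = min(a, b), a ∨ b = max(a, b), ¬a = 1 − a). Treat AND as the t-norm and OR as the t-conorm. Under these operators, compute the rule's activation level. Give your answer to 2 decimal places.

firing strength: cool=0.54, partial=0.51; AND[min(a, b)] → w = 0.51

0.51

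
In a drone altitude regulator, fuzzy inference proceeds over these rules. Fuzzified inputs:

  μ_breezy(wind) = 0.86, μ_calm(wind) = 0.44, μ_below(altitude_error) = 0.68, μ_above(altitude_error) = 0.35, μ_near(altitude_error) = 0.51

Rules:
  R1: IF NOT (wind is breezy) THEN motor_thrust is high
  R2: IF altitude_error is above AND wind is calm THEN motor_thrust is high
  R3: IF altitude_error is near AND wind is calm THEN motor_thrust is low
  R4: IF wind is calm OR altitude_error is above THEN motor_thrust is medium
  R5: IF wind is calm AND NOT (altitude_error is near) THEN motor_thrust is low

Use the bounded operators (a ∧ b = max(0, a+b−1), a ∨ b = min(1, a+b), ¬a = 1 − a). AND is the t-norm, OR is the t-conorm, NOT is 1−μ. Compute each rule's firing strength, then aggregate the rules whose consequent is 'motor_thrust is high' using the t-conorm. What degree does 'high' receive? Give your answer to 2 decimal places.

R1: ¬breezy=1−0.86=0.14 → w = 0.14
R2: above=0.35, calm=0.44; AND[max(0, a+b−1)] → w = 0.00
R3: near=0.51, calm=0.44; AND[max(0, a+b−1)] → w = 0.00
R4: calm=0.44, above=0.35; OR[min(1, a+b)] → w = 0.79
R5: calm=0.44, ¬near=1−0.51=0.49; AND[max(0, a+b−1)] → w = 0.00
Rules with consequent 'high': {R1, R2} → strengths 0.14, 0.00
Aggregate via t-conorm [min(1, a+b)]: 0.14

0.14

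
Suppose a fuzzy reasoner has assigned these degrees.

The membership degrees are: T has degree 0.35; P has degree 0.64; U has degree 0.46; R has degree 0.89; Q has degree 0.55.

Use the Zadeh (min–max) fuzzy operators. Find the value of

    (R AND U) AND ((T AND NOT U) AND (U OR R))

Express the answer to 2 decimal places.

0.35

R AND U = min(a, b) on (0.89, 0.46) = 0.46
NOT U = 1 − 0.46 = 0.54
T AND NOT U = min(a, b) on (0.35, 0.54) = 0.35
U OR R = max(a, b) on (0.46, 0.89) = 0.89
(T AND NOT U) AND (U OR R) = min(a, b) on (0.35, 0.89) = 0.35
(R AND U) AND ((T AND NOT U) AND (U OR R)) = min(a, b) on (0.46, 0.35) = 0.35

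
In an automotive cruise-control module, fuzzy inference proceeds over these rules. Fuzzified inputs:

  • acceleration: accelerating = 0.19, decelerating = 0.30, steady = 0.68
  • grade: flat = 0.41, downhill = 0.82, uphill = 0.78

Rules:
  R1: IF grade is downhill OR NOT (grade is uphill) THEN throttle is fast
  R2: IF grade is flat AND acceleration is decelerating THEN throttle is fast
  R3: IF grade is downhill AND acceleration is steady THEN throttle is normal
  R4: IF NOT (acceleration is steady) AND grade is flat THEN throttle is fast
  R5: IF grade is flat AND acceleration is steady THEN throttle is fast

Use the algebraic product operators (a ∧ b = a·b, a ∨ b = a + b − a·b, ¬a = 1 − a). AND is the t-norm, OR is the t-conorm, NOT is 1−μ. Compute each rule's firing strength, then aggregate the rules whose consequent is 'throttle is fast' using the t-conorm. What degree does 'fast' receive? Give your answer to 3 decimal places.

0.923

R1: downhill=0.82, ¬uphill=1−0.78=0.22; OR[a + b − a·b] → w = 0.8596
R2: flat=0.41, decelerating=0.30; AND[a·b] → w = 0.1230
R3: downhill=0.82, steady=0.68; AND[a·b] → w = 0.5576
R4: ¬steady=1−0.68=0.32, flat=0.41; AND[a·b] → w = 0.1312
R5: flat=0.41, steady=0.68; AND[a·b] → w = 0.2788
Rules with consequent 'fast': {R1, R2, R4, R5} → strengths 0.8596, 0.1230, 0.1312, 0.2788
Aggregate via t-conorm [a + b − a·b]: 0.9228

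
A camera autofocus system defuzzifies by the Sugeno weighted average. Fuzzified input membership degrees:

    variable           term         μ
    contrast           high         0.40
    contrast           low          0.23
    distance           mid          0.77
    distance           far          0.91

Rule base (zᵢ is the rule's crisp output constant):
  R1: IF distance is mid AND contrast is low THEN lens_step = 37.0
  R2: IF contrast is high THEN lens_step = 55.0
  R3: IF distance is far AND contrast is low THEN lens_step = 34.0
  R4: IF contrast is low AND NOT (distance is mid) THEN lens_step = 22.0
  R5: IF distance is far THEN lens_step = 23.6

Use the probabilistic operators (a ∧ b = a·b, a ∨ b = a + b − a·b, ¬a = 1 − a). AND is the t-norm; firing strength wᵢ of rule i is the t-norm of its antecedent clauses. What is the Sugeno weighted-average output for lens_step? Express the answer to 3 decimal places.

33.333

R1 (z=37.0): mid=0.77, low=0.23; AND[a·b] → w = 0.1771
R2 (z=55.0): high=0.40 → w = 0.4000
R3 (z=34.0): far=0.91, low=0.23; AND[a·b] → w = 0.2093
R4 (z=22.0): low=0.23, ¬mid=1−0.77=0.23; AND[a·b] → w = 0.0529
R5 (z=23.6): far=0.91 → w = 0.9100
Weighted average = (0.1771·37.0 + 0.4000·55.0 + 0.2093·34.0 + 0.0529·22.0 + 0.9100·23.6) / (0.1771 + 0.4000 + 0.2093 + 0.0529 + 0.9100)
  = 58.3087 / 1.7493 = 33.333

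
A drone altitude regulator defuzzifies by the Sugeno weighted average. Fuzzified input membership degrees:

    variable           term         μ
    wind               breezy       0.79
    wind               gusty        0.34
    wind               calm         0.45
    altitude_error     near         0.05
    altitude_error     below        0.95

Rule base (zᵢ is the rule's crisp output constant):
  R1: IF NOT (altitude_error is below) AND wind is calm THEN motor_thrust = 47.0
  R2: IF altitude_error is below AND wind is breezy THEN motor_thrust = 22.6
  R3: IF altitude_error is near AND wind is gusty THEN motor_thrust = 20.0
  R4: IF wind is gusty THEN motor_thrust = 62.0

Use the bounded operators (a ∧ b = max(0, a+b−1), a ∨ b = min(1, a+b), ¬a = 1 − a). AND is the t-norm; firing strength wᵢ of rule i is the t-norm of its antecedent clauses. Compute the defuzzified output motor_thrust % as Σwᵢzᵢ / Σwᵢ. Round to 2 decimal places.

35.00

R1 (z=47.0): ¬below=1−0.95=0.05, calm=0.45; AND[max(0, a+b−1)] → w = 0.00
R2 (z=22.6): below=0.95, breezy=0.79; AND[max(0, a+b−1)] → w = 0.74
R3 (z=20.0): near=0.05, gusty=0.34; AND[max(0, a+b−1)] → w = 0.00
R4 (z=62.0): gusty=0.34 → w = 0.34
Weighted average = (0.00·47.0 + 0.74·22.6 + 0.00·20.0 + 0.34·62.0) / (0.00 + 0.74 + 0.00 + 0.34)
  = 37.8040 / 1.0800 = 35.00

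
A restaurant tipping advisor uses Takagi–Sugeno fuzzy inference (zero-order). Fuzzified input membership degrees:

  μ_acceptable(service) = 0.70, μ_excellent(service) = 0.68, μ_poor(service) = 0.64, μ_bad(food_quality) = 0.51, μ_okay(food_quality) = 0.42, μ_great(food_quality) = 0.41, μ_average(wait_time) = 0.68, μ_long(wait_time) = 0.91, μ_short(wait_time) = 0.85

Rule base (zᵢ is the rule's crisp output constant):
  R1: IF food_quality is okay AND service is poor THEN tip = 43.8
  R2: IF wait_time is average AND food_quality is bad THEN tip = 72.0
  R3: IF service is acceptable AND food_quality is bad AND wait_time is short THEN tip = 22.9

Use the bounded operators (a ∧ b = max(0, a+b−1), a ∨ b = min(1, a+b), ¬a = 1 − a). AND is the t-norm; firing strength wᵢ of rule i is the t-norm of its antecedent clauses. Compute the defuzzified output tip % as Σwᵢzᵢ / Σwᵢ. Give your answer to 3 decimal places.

R1 (z=43.8): okay=0.42, poor=0.64; AND[max(0, a+b−1)] → w = 0.06
R2 (z=72.0): average=0.68, bad=0.51; AND[max(0, a+b−1)] → w = 0.19
R3 (z=22.9): acceptable=0.70, bad=0.51, short=0.85; AND[max(0, a+b−1)] → w = 0.06
Weighted average = (0.06·43.8 + 0.19·72.0 + 0.06·22.9) / (0.06 + 0.19 + 0.06)
  = 17.6820 / 0.3100 = 57.039

57.039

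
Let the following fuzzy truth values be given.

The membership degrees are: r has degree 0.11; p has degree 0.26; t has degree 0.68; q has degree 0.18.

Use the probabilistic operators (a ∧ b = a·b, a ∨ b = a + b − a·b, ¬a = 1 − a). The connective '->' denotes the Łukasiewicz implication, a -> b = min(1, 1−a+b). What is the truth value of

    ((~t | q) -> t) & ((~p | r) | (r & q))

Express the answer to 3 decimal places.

0.773

~t = 1 − 0.6800 = 0.3200
~t | q = a + b − a·b on (0.3200, 0.1800) = 0.4424
(~t | q) -> t  [Łukasiewicz: min(1, 1−a+b)] with a=0.4424, b=0.6800 → 1.0000
~p = 1 − 0.2600 = 0.7400
~p | r = a + b − a·b on (0.7400, 0.1100) = 0.7686
r & q = a·b on (0.1100, 0.1800) = 0.0198
(~p | r) | (r & q) = a + b − a·b on (0.7686, 0.0198) = 0.7732
((~t | q) -> t) & ((~p | r) | (r & q)) = a·b on (1.0000, 0.7732) = 0.7732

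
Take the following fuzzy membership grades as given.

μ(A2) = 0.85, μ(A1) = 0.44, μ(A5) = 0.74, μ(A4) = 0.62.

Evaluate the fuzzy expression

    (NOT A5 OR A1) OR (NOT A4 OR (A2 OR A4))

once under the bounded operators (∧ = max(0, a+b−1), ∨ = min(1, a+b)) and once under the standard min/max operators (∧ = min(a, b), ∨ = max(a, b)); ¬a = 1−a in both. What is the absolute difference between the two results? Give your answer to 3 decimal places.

Under bounded:
  NOT A5 = 1 − 0.74 = 0.26
  NOT A5 OR A1 = min(1, a+b) on (0.26, 0.44) = 0.70
  NOT A4 = 1 − 0.62 = 0.38
  A2 OR A4 = min(1, a+b) on (0.85, 0.62) = 1.00
  NOT A4 OR (A2 OR A4) = min(1, a+b) on (0.38, 1.00) = 1.00
  (NOT A5 OR A1) OR (NOT A4 OR (A2 OR A4)) = min(1, a+b) on (0.70, 1.00) = 1.00
  → value = 1.0000
Under standard min/max:
  NOT A5 = 1 − 0.74 = 0.26
  NOT A5 OR A1 = max(a, b) on (0.26, 0.44) = 0.44
  NOT A4 = 1 − 0.62 = 0.38
  A2 OR A4 = max(a, b) on (0.85, 0.62) = 0.85
  NOT A4 OR (A2 OR A4) = max(a, b) on (0.38, 0.85) = 0.85
  (NOT A5 OR A1) OR (NOT A4 OR (A2 OR A4)) = max(a, b) on (0.44, 0.85) = 0.85
  → value = 0.8500
|1.0000 − 0.8500| = 0.150

0.150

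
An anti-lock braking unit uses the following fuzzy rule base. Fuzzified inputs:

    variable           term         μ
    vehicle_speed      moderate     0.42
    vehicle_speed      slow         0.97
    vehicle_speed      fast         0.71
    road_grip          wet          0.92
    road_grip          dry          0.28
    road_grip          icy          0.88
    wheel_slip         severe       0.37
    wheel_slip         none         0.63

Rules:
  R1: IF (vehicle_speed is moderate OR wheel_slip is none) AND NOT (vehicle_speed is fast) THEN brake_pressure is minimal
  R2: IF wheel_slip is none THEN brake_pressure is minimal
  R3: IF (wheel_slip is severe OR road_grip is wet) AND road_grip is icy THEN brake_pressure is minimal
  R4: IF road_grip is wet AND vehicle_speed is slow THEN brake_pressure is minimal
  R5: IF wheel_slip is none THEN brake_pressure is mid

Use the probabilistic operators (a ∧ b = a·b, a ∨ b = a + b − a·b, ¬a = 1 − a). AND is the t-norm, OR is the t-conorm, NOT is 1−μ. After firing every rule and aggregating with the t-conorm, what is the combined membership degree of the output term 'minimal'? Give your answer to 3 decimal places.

0.995

R1: (moderate=0.42 OR none=0.63) = 0.7854; AND[a·b] with ¬fast=1−0.71=0.29 → w = 0.2278
R2: none=0.63 → w = 0.6300
R3: (severe=0.37 OR wet=0.92) = 0.9496; AND[a·b] with icy=0.88 → w = 0.8356
R4: wet=0.92, slow=0.97; AND[a·b] → w = 0.8924
R5: none=0.63 → w = 0.6300
Rules with consequent 'minimal': {R1, R2, R3, R4} → strengths 0.2278, 0.6300, 0.8356, 0.8924
Aggregate via t-conorm [a + b − a·b]: 0.9949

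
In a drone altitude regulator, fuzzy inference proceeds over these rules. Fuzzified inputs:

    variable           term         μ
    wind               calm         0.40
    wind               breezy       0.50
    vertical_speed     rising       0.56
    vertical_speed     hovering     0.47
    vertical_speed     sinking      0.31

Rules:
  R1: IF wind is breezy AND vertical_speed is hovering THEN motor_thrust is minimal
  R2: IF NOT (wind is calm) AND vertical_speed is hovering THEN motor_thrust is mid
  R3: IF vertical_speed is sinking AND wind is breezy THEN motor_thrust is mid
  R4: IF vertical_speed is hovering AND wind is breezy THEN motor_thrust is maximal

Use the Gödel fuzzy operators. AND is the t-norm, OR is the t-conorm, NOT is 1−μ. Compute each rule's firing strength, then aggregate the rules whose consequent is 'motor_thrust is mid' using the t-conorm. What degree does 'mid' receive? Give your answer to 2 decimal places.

R1: breezy=0.50, hovering=0.47; AND[min(a, b)] → w = 0.47
R2: ¬calm=1−0.40=0.60, hovering=0.47; AND[min(a, b)] → w = 0.47
R3: sinking=0.31, breezy=0.50; AND[min(a, b)] → w = 0.31
R4: hovering=0.47, breezy=0.50; AND[min(a, b)] → w = 0.47
Rules with consequent 'mid': {R2, R3} → strengths 0.47, 0.31
Aggregate via t-conorm [max(a, b)]: 0.47

0.47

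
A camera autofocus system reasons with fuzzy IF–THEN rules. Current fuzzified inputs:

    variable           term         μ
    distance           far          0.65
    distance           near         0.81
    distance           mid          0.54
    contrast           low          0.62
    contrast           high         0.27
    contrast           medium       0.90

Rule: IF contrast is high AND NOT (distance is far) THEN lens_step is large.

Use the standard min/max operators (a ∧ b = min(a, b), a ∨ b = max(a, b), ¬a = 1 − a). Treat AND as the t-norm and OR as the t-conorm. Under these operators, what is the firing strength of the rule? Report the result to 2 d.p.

firing strength: high=0.27, ¬far=1−0.65=0.35; AND[min(a, b)] → w = 0.27

0.27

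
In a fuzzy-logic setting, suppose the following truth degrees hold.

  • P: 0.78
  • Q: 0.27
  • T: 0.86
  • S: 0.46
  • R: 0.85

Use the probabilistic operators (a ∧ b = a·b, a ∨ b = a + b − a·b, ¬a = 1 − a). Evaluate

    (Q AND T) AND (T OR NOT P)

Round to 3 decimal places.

Q AND T = a·b on (0.2700, 0.8600) = 0.2322
NOT P = 1 − 0.7800 = 0.2200
T OR NOT P = a + b − a·b on (0.8600, 0.2200) = 0.8908
(Q AND T) AND (T OR NOT P) = a·b on (0.2322, 0.8908) = 0.2068

0.207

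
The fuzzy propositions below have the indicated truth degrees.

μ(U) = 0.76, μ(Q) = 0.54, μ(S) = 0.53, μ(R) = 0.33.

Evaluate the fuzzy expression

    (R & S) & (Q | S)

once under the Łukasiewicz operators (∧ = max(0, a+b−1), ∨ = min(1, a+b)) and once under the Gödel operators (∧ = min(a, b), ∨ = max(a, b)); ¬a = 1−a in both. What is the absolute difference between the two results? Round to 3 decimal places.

Under Łukasiewicz:
  R & S = max(0, a+b−1) on (0.33, 0.53) = 0.00
  Q | S = min(1, a+b) on (0.54, 0.53) = 1.00
  (R & S) & (Q | S) = max(0, a+b−1) on (0.00, 1.00) = 0.00
  → value = 0.0000
Under Gödel:
  R & S = min(a, b) on (0.33, 0.53) = 0.33
  Q | S = max(a, b) on (0.54, 0.53) = 0.54
  (R & S) & (Q | S) = min(a, b) on (0.33, 0.54) = 0.33
  → value = 0.3300
|0.0000 − 0.3300| = 0.330

0.330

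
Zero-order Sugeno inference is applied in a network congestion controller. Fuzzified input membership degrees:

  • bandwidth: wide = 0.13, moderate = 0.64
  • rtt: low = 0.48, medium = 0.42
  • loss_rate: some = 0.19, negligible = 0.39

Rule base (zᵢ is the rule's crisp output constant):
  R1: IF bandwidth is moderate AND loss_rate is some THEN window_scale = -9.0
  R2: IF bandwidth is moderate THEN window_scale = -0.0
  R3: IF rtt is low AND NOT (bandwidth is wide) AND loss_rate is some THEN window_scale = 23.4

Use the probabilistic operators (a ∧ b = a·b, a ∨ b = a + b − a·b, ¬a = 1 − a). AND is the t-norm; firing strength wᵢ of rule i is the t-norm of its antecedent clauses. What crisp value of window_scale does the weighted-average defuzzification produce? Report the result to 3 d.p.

0.906

R1 (z=-9.0): moderate=0.64, some=0.19; AND[a·b] → w = 0.1216
R2 (z=-0.0): moderate=0.64 → w = 0.6400
R3 (z=23.4): low=0.48, ¬wide=1−0.13=0.87, some=0.19; AND[a·b] → w = 0.0793
Weighted average = (0.1216·-9.0 + 0.6400·-0.0 + 0.0793·23.4) / (0.1216 + 0.6400 + 0.0793)
  = 0.7622 / 0.8409 = 0.906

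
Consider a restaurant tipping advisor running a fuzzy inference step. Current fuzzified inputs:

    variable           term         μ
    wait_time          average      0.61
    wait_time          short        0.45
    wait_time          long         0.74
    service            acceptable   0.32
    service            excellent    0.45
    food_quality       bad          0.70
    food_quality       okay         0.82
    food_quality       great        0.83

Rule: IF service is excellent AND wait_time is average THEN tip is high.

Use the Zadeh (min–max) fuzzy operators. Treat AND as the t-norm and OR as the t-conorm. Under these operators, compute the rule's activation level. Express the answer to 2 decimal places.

firing strength: excellent=0.45, average=0.61; AND[min(a, b)] → w = 0.45

0.45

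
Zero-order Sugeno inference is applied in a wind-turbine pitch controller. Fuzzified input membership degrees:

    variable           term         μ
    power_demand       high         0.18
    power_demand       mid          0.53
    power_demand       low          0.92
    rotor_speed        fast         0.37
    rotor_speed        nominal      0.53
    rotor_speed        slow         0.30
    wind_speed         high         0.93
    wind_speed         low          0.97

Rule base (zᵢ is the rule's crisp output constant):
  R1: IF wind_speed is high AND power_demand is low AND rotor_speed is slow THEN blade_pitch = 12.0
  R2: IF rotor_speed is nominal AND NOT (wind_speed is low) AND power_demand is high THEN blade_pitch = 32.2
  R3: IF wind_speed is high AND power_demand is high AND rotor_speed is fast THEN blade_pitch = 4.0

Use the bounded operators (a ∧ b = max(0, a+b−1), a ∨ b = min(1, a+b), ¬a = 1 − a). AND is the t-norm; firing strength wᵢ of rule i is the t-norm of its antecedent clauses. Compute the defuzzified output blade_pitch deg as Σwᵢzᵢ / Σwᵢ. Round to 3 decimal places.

12.000

R1 (z=12.0): high=0.93, low=0.92, slow=0.30; AND[max(0, a+b−1)] → w = 0.15
R2 (z=32.2): nominal=0.53, ¬low=1−0.97=0.03, high=0.18; AND[max(0, a+b−1)] → w = 0.00
R3 (z=4.0): high=0.93, high=0.18, fast=0.37; AND[max(0, a+b−1)] → w = 0.00
Weighted average = (0.15·12.0 + 0.00·32.2 + 0.00·4.0) / (0.15 + 0.00 + 0.00)
  = 1.8000 / 0.1500 = 12.000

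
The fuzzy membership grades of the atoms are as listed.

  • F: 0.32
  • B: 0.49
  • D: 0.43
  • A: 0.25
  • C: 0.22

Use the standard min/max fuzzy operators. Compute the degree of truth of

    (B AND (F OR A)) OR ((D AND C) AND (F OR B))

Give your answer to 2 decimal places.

F OR A = max(a, b) on (0.32, 0.25) = 0.32
B AND (F OR A) = min(a, b) on (0.49, 0.32) = 0.32
D AND C = min(a, b) on (0.43, 0.22) = 0.22
F OR B = max(a, b) on (0.32, 0.49) = 0.49
(D AND C) AND (F OR B) = min(a, b) on (0.22, 0.49) = 0.22
(B AND (F OR A)) OR ((D AND C) AND (F OR B)) = max(a, b) on (0.32, 0.22) = 0.32

0.32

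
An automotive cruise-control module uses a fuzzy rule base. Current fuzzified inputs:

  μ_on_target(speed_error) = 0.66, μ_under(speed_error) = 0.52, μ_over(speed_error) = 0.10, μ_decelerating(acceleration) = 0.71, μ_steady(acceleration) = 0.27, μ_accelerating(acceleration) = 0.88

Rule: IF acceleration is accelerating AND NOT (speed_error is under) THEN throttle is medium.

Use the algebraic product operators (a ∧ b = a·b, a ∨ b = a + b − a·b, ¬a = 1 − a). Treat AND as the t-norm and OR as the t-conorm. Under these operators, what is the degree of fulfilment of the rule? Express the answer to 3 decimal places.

0.422

firing strength: accelerating=0.88, ¬under=1−0.52=0.48; AND[a·b] → w = 0.4224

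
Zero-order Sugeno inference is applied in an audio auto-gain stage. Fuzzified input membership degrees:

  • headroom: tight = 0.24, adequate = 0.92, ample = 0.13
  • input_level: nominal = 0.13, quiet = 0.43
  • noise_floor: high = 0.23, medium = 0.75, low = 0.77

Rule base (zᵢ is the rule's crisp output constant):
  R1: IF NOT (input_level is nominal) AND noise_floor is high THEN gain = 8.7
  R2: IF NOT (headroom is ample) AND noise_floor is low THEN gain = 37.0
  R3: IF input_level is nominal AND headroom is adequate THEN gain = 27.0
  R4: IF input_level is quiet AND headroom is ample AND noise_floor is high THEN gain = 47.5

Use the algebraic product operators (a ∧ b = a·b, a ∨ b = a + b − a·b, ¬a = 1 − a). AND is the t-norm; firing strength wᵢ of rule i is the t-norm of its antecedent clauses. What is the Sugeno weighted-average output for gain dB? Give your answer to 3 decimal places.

R1 (z=8.7): ¬nominal=1−0.13=0.87, high=0.23; AND[a·b] → w = 0.2001
R2 (z=37.0): ¬ample=1−0.13=0.87, low=0.77; AND[a·b] → w = 0.6699
R3 (z=27.0): nominal=0.13, adequate=0.92; AND[a·b] → w = 0.1196
R4 (z=47.5): quiet=0.43, ample=0.13, high=0.23; AND[a·b] → w = 0.0129
Weighted average = (0.2001·8.7 + 0.6699·37.0 + 0.1196·27.0 + 0.0129·47.5) / (0.2001 + 0.6699 + 0.1196 + 0.0129)
  = 30.3671 / 1.0025 = 30.293

30.293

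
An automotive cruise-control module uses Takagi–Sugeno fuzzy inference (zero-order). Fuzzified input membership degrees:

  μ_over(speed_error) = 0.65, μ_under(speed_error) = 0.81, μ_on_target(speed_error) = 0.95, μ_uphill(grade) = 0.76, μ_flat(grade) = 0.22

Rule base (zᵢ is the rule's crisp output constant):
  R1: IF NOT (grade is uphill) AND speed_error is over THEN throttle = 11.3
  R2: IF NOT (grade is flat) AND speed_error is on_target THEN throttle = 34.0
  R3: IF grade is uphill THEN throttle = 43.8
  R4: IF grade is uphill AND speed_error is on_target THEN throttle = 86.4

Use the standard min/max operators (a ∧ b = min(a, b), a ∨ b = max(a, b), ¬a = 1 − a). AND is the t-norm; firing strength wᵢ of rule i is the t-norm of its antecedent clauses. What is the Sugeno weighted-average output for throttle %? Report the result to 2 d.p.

50.47

R1 (z=11.3): ¬uphill=1−0.76=0.24, over=0.65; AND[min(a, b)] → w = 0.24
R2 (z=34.0): ¬flat=1−0.22=0.78, on_target=0.95; AND[min(a, b)] → w = 0.78
R3 (z=43.8): uphill=0.76 → w = 0.76
R4 (z=86.4): uphill=0.76, on_target=0.95; AND[min(a, b)] → w = 0.76
Weighted average = (0.24·11.3 + 0.78·34.0 + 0.76·43.8 + 0.76·86.4) / (0.24 + 0.78 + 0.76 + 0.76)
  = 128.1840 / 2.5400 = 50.47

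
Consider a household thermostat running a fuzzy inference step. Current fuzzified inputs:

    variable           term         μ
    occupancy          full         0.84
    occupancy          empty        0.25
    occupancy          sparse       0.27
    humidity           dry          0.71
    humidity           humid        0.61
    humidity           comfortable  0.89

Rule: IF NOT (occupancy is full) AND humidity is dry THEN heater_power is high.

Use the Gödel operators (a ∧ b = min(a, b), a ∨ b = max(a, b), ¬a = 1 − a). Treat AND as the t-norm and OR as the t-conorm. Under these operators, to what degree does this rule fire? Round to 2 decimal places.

firing strength: ¬full=1−0.84=0.16, dry=0.71; AND[min(a, b)] → w = 0.16

0.16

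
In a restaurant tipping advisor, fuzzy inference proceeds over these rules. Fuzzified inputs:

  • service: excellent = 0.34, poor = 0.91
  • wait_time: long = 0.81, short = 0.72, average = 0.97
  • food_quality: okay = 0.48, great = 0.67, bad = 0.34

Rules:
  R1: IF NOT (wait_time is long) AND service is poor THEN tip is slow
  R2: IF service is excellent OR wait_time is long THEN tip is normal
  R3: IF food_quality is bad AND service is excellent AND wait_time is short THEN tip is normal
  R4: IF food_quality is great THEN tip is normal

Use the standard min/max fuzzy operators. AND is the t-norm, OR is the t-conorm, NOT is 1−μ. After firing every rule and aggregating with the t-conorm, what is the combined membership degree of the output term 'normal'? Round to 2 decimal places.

0.81

R1: ¬long=1−0.81=0.19, poor=0.91; AND[min(a, b)] → w = 0.19
R2: excellent=0.34, long=0.81; OR[max(a, b)] → w = 0.81
R3: bad=0.34, excellent=0.34, short=0.72; AND[min(a, b)] → w = 0.34
R4: great=0.67 → w = 0.67
Rules with consequent 'normal': {R2, R3, R4} → strengths 0.81, 0.34, 0.67
Aggregate via t-conorm [max(a, b)]: 0.81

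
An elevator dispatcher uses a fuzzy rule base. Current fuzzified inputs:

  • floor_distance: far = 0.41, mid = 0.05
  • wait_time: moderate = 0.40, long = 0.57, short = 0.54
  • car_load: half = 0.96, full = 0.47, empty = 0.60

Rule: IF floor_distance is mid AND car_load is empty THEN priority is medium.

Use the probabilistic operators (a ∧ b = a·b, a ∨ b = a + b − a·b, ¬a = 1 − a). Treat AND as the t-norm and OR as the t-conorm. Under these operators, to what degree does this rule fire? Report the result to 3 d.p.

0.030

firing strength: mid=0.05, empty=0.60; AND[a·b] → w = 0.0300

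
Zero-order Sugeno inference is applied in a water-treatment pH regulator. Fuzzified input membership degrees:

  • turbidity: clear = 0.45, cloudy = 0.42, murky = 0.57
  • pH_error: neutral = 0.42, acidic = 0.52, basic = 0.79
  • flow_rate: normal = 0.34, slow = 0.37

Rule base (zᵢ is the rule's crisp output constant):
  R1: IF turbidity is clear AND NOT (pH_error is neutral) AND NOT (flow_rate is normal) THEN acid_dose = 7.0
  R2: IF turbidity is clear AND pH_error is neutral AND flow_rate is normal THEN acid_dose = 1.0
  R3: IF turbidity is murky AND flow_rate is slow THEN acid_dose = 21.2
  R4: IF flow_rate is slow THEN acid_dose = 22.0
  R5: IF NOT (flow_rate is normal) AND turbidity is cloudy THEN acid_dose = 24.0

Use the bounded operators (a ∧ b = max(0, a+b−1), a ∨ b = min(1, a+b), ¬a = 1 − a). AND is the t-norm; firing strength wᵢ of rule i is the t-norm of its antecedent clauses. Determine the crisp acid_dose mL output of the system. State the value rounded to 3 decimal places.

22.356

R1 (z=7.0): clear=0.45, ¬neutral=1−0.42=0.58, ¬normal=1−0.34=0.66; AND[max(0, a+b−1)] → w = 0.00
R2 (z=1.0): clear=0.45, neutral=0.42, normal=0.34; AND[max(0, a+b−1)] → w = 0.00
R3 (z=21.2): murky=0.57, slow=0.37; AND[max(0, a+b−1)] → w = 0.00
R4 (z=22.0): slow=0.37 → w = 0.37
R5 (z=24.0): ¬normal=1−0.34=0.66, cloudy=0.42; AND[max(0, a+b−1)] → w = 0.08
Weighted average = (0.00·7.0 + 0.00·1.0 + 0.00·21.2 + 0.37·22.0 + 0.08·24.0) / (0.00 + 0.00 + 0.00 + 0.37 + 0.08)
  = 10.0600 / 0.4500 = 22.356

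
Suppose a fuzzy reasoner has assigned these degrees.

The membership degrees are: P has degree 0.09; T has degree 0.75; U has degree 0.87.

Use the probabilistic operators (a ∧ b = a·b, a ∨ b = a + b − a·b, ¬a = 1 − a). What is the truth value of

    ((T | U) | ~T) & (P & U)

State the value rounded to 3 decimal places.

T | U = a + b − a·b on (0.7500, 0.8700) = 0.9675
~T = 1 − 0.7500 = 0.2500
(T | U) | ~T = a + b − a·b on (0.9675, 0.2500) = 0.9756
P & U = a·b on (0.0900, 0.8700) = 0.0783
((T | U) | ~T) & (P & U) = a·b on (0.9756, 0.0783) = 0.0764

0.076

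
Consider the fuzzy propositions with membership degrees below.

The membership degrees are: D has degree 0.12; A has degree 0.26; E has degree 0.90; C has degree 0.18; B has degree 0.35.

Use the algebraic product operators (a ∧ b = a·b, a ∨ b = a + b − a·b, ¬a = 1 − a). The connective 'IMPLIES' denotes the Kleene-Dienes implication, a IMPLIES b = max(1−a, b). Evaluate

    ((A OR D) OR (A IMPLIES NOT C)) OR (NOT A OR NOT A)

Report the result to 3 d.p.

0.992

A OR D = a + b − a·b on (0.2600, 0.1200) = 0.3488
NOT C = 1 − 0.1800 = 0.8200
A IMPLIES NOT C  [Kleene-Dienes: max(1−a, b)] with a=0.2600, b=0.8200 → 0.8200
(A OR D) OR (A IMPLIES NOT C) = a + b − a·b on (0.3488, 0.8200) = 0.8828
NOT A = 1 − 0.2600 = 0.7400
NOT A = 1 − 0.2600 = 0.7400
NOT A OR NOT A = a + b − a·b on (0.7400, 0.7400) = 0.9324
((A OR D) OR (A IMPLIES NOT C)) OR (NOT A OR NOT A) = a + b − a·b on (0.8828, 0.9324) = 0.9921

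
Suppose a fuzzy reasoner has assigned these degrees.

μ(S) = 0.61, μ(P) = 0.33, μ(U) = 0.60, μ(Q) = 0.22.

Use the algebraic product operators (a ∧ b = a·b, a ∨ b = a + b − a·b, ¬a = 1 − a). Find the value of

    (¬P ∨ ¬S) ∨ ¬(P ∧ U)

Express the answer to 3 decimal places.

¬P = 1 − 0.3300 = 0.6700
¬S = 1 − 0.6100 = 0.3900
¬P ∨ ¬S = a + b − a·b on (0.6700, 0.3900) = 0.7987
P ∧ U = a·b on (0.3300, 0.6000) = 0.1980
¬(P ∧ U) = 1 − 0.1980 = 0.8020
(¬P ∨ ¬S) ∨ ¬(P ∧ U) = a + b − a·b on (0.7987, 0.8020) = 0.9601

0.960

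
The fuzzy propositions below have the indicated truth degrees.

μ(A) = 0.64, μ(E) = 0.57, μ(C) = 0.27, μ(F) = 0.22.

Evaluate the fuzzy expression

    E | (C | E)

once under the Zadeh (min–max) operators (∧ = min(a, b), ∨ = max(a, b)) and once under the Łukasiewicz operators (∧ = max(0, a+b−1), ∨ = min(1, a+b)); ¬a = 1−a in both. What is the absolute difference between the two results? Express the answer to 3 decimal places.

Under Zadeh (min–max):
  C | E = max(a, b) on (0.27, 0.57) = 0.57
  E | (C | E) = max(a, b) on (0.57, 0.57) = 0.57
  → value = 0.5700
Under Łukasiewicz:
  C | E = min(1, a+b) on (0.27, 0.57) = 0.84
  E | (C | E) = min(1, a+b) on (0.57, 0.84) = 1.00
  → value = 1.0000
|0.5700 − 1.0000| = 0.430

0.430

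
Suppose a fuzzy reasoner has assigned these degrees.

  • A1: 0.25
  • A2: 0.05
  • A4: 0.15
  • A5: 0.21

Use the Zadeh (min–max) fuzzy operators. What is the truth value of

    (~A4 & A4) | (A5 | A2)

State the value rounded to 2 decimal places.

~A4 = 1 − 0.15 = 0.85
~A4 & A4 = min(a, b) on (0.85, 0.15) = 0.15
A5 | A2 = max(a, b) on (0.21, 0.05) = 0.21
(~A4 & A4) | (A5 | A2) = max(a, b) on (0.15, 0.21) = 0.21

0.21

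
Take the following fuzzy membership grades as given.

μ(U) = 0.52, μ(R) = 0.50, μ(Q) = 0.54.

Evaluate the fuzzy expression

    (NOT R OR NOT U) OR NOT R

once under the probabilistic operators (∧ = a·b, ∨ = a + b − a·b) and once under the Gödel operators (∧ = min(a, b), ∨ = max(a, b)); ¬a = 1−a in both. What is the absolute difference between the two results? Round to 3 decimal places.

Under probabilistic:
  NOT R = 1 − 0.5000 = 0.5000
  NOT U = 1 − 0.5200 = 0.4800
  NOT R OR NOT U = a + b − a·b on (0.5000, 0.4800) = 0.7400
  NOT R = 1 − 0.5000 = 0.5000
  (NOT R OR NOT U) OR NOT R = a + b − a·b on (0.7400, 0.5000) = 0.8700
  → value = 0.8700
Under Gödel:
  NOT R = 1 − 0.50 = 0.50
  NOT U = 1 − 0.52 = 0.48
  NOT R OR NOT U = max(a, b) on (0.50, 0.48) = 0.50
  NOT R = 1 − 0.50 = 0.50
  (NOT R OR NOT U) OR NOT R = max(a, b) on (0.50, 0.50) = 0.50
  → value = 0.5000
|0.8700 − 0.5000| = 0.370

0.370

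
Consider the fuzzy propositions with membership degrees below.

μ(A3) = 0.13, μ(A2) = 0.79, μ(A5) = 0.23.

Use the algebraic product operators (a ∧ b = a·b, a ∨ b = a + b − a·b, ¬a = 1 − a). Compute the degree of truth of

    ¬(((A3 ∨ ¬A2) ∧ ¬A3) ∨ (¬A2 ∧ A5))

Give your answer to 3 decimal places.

0.693

¬A2 = 1 − 0.7900 = 0.2100
A3 ∨ ¬A2 = a + b − a·b on (0.1300, 0.2100) = 0.3127
¬A3 = 1 − 0.1300 = 0.8700
(A3 ∨ ¬A2) ∧ ¬A3 = a·b on (0.3127, 0.8700) = 0.2720
¬A2 = 1 − 0.7900 = 0.2100
¬A2 ∧ A5 = a·b on (0.2100, 0.2300) = 0.0483
((A3 ∨ ¬A2) ∧ ¬A3) ∨ (¬A2 ∧ A5) = a + b − a·b on (0.2720, 0.0483) = 0.3072
¬(((A3 ∨ ¬A2) ∧ ¬A3) ∨ (¬A2 ∧ A5)) = 1 − 0.3072 = 0.6928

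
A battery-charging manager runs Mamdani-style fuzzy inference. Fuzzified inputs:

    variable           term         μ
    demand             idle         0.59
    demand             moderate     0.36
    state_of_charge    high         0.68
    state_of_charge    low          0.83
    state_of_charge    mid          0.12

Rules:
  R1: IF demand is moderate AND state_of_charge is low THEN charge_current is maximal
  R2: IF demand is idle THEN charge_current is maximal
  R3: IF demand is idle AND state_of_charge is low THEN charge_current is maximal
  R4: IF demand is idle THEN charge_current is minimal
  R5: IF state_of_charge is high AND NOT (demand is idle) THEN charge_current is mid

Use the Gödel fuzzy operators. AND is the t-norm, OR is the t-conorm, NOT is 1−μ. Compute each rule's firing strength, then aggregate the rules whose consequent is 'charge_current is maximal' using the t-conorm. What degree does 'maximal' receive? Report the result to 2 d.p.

0.59

R1: moderate=0.36, low=0.83; AND[min(a, b)] → w = 0.36
R2: idle=0.59 → w = 0.59
R3: idle=0.59, low=0.83; AND[min(a, b)] → w = 0.59
R4: idle=0.59 → w = 0.59
R5: high=0.68, ¬idle=1−0.59=0.41; AND[min(a, b)] → w = 0.41
Rules with consequent 'maximal': {R1, R2, R3} → strengths 0.36, 0.59, 0.59
Aggregate via t-conorm [max(a, b)]: 0.59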